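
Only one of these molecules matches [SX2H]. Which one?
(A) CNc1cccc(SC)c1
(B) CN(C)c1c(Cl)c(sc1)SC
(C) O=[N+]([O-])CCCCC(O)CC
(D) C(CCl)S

D

[SX2H] describes an aliphatic sulfur with two connections, one being H (a thiol).
(A) has a methylthio ether (-SCH3) but the sulfur has H0 (bonded to two carbons), not H1.
(B) has a methylthio ether (-SCH3) but the sulfur has H0 (bonded to two carbons), not H1.
(C) has a hydroxyl group (-OH) but it is an -OH, not an -SH.
(D) contains a thiol (-SH), which satisfies every atom and bond constraint.
So the answer is (D).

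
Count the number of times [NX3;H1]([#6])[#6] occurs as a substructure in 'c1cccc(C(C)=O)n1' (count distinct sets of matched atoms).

[NX3;H1]([#6])[#6] is the SMARTS for a secondary amine: a trivalent nitrogen with one H, bonded to two carbons.
No fragment in the molecule satisfies every constraint, giving 0 matches.

0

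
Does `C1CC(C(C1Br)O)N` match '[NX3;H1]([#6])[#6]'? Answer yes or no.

No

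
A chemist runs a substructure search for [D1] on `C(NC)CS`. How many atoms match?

Check the 5 heavy atoms by environment: 2× C (D2) → no; 1× N (D2) → no; 1× C (D1) → match; 1× S (D1) → match.
Summing the matching environments: 1 + 1 = 2 matching atoms.

2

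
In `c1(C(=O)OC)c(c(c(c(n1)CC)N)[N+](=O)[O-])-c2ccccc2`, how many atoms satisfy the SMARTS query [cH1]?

The query [cH1] means: aromatic carbon bearing exactly one hydrogen.
Check the 22 heavy atoms by environment: 1× n (aromatic, H0) → no; 6× c (aromatic, H0) → no; 1× N (H2) → no; 1× C (H2) → no; 2× C (H3) → no; 1× C (H0) → no; 3× O (H0) → no; 5× c (aromatic, H1) → match; 1× N (charge +1, H0) → no; 1× O (charge -1, H0) → no.
That gives 5 matching atoms.

5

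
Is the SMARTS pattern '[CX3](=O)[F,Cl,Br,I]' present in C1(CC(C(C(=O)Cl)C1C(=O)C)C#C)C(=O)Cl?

Yes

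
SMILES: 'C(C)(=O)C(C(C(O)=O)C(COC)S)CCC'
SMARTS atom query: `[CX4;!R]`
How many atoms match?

The query [CX4;!R] means: aliphatic carbon with four total connections, not in a ring.
Check the 16 heavy atoms by environment: 9× C (X4, acyclic) → match; 2× C (X3, acyclic) → no; 2× O (X1, acyclic) → no; 2× O (X2, acyclic) → no; 1× S (X2, acyclic) → no.
That gives 9 matching atoms.

9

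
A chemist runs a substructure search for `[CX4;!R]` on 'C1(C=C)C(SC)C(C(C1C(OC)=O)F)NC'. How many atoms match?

The query [CX4;!R] means: aliphatic carbon with four total connections, not in a ring.
Check the 16 heavy atoms by environment: 5× C (X4, in 5-ring) → no; 1× N (X3, acyclic) → no; 3× C (X4, acyclic) → match; 3× C (X3, acyclic) → no; 1× F (X1, acyclic) → no; 1× S (X2, acyclic) → no; 1× O (X1, acyclic) → no; 1× O (X2, acyclic) → no.
That gives 3 matching atoms.

3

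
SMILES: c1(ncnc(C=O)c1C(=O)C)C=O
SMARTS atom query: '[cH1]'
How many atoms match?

1

The query [cH1] means: aromatic carbon bearing exactly one hydrogen.
Check the 13 heavy atoms by environment: 2× n (aromatic, H0) → no; 1× c (aromatic, H1) → match; 3× c (aromatic, H0) → no; 1× C (H0) → no; 3× O (H0) → no; 1× C (H3) → no; 2× C (H1) → no.
That gives 1 matching atom.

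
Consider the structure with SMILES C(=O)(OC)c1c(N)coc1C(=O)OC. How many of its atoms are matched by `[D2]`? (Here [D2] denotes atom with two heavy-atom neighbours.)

4

The query [D2] means: atom with exactly two heavy-atom neighbours.
Check the 14 heavy atoms by environment: 1× o (aromatic, D2) → match; 1× c (aromatic, D2) → match; 3× c (aromatic, D3) → no; 1× N (D1) → no; 2× C (D3) → no; 2× O (D1) → no; 2× O (D2) → match; 2× C (D1) → no.
Summing the matching environments: 1 + 1 + 2 = 4 matching atoms.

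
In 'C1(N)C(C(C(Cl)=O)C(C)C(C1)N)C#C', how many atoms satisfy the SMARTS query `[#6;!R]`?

4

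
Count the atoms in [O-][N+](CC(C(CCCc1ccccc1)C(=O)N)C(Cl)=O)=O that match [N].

The query [N] means: uppercase N matches aliphatic (non-aromatic) nitrogen only.
Check the 21 heavy atoms by environment: 8× C → no; 6× c (aromatic) → no; 3× O → no; 1× Cl → no; 1× N → match; 1× N (charge +1) → match; 1× O (charge -1) → no.
Summing the matching environments: 1 + 1 = 2 matching atoms.

2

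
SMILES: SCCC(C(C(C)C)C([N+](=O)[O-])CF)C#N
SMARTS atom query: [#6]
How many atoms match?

10

Check the 16 heavy atoms by environment: 10× C → match; 1× N (charge +1) → no; 1× O (charge -1) → no; 1× O → no; 1× N → no; 1× F → no; 1× S → no.
That gives 10 matching atoms.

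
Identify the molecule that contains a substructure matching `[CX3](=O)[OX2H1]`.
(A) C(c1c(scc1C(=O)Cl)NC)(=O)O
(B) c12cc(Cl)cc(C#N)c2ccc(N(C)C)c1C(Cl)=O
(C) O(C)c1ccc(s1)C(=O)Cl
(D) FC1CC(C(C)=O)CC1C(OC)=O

A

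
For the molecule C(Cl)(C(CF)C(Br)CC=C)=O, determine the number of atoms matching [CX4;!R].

Check the 11 heavy atoms by environment: 4× C (X4, acyclic) → match; 3× C (X3, acyclic) → no; 1× O (X1, acyclic) → no; 1× Cl (X1, acyclic) → no; 1× Br (X1, acyclic) → no; 1× F (X1, acyclic) → no.
That gives 4 matching atoms.

4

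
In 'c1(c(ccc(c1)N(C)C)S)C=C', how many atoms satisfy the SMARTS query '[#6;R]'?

6

Check the 12 heavy atoms by environment: 6× c (aromatic, in 6-ring) → match; 4× C (acyclic) → no; 1× N (acyclic) → no; 1× S (acyclic) → no.
That gives 6 matching atoms.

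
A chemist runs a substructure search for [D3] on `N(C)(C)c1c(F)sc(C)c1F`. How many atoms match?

The query [D3] means: atom with exactly three heavy-atom neighbours.
Check the 11 heavy atoms by environment: 1× s (aromatic, D2) → no; 4× c (aromatic, D3) → match; 2× F (D1) → no; 3× C (D1) → no; 1× N (D3) → match.
Summing the matching environments: 4 + 1 = 5 matching atoms.

5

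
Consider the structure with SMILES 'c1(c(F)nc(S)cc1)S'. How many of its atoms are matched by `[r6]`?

The query [r6] means: r6 matches atoms in a six-membered ring.
Check the 9 heavy atoms by environment: 1× n (aromatic, in 6-ring) → match; 5× c (aromatic, in 6-ring) → match; 2× S (acyclic) → no; 1× F (acyclic) → no.
Summing the matching environments: 1 + 5 = 6 matching atoms.

6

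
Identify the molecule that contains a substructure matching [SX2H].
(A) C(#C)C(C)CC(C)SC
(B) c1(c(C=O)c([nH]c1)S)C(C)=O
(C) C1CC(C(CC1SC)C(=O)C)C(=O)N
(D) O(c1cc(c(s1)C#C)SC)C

B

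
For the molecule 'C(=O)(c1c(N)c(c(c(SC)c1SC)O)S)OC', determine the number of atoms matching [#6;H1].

The query [#6;H1] means: any carbon bearing exactly one hydrogen.
Check the 17 heavy atoms by environment: 6× c (aromatic, H0) → no; 1× S (H1) → no; 2× S (H0) → no; 3× C (H3) → no; 1× C (H0) → no; 2× O (H0) → no; 1× O (H1) → no; 1× N (H2) → no.
No environment satisfies the query, so 0 matching atoms.

0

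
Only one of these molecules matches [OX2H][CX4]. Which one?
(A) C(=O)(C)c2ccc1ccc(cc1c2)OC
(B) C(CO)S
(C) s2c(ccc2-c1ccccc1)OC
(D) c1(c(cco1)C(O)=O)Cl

[OX2H][CX4] describes a hydroxyl oxygen bound to an sp3 (X4) carbon (an aliphatic alcohol).
(A) has a methoxy ether (-OCH3) but the oxygen has H0 (ether), not H1.
(B) contains a hydroxyl group (-OH), which satisfies every atom and bond constraint.
(C) has a methoxy ether (-OCH3) but the oxygen has H0 (ether), not H1.
(D) has a carboxylic acid group (-C(=O)OH) but the -OH is on a CX3 carbonyl carbon, not a CX4 carbon.
So the answer is (B).

B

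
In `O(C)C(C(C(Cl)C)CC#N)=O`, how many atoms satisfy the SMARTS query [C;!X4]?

The query [C;!X4] means: aliphatic carbon that does not have four total connections.
Check the 11 heavy atoms by environment: 5× C (X4) → no; 1× C (X2) → match; 1× N (X1) → no; 1× C (X3) → match; 1× O (X1) → no; 1× O (X2) → no; 1× Cl (X1) → no.
Summing the matching environments: 1 + 1 = 2 matching atoms.

2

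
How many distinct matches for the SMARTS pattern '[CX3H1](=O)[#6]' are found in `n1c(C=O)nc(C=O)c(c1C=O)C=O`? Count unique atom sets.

4

[CX3H1](=O)[#6] is the SMARTS for an aldehyde: an sp2 carbon with one H, double-bonded to O and single-bonded to carbon.
The molecule carries 4 separate instances of an aldehyde (-CHO) meeting every constraint; each maps to a distinct set of atoms, giving 4 matches.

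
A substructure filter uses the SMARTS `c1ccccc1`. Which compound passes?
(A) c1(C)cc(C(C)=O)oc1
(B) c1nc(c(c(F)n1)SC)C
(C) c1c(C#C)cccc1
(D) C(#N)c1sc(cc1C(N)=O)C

C

c1ccccc1 describes six aromatic carbons in a ring (a benzene ring).
(A) has a methyl group (-CH3) but no six-membered all-carbon aromatic ring is present.
(B) has a methyl group (-CH3) but no six-membered all-carbon aromatic ring is present.
(C) contains the required atom environment, so the pattern matches.
(D) has a methyl group (-CH3) but no six-membered all-carbon aromatic ring is present.
So the answer is (C).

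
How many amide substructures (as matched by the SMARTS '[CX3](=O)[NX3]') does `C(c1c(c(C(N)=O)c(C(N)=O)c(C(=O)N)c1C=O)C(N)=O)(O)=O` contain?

4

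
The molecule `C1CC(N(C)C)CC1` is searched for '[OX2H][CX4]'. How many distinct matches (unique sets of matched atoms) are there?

0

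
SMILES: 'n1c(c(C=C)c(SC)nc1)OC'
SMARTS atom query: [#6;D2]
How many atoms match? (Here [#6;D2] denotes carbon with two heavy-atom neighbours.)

2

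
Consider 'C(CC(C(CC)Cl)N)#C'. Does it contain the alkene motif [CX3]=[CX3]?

No

The pattern [CX3]=[CX3] describes a non-aromatic C=C double bond between two sp2 carbons — an alkene.
The closest candidate here is an ethynyl group (-C#CH), but the C-C bond is a triple bond, not a double bond. No other fragment satisfies the full query, so there is no match.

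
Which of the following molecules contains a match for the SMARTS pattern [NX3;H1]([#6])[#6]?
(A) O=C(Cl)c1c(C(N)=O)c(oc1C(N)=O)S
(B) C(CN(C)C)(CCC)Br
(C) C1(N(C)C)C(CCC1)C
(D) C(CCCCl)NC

D

[NX3;H1]([#6])[#6] describes a trivalent nitrogen with one H, bonded to two carbons (a secondary amine).
(A) has a primary amide (-C(=O)NH2) but the -C(=O)NH2 nitrogen has H2, not H1.
(B) has a dimethylamino group (-N(CH3)2) but the nitrogen has H0, not H1.
(C) has a dimethylamino group (-N(CH3)2) but the nitrogen has H0, not H1.
(D) contains an N-methylamino group (-NHCH3), which satisfies every atom and bond constraint.
So the answer is (D).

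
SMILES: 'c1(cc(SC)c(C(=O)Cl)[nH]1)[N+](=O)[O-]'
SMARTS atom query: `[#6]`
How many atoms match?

6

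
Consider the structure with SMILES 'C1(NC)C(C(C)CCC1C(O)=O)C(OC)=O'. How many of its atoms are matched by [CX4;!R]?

3

The query [CX4;!R] means: aliphatic carbon with four total connections, not in a ring.
Check the 16 heavy atoms by environment: 6× C (X4, in 6-ring) → no; 3× C (X4, acyclic) → match; 2× C (X3, acyclic) → no; 2× O (X1, acyclic) → no; 2× O (X2, acyclic) → no; 1× N (X3, acyclic) → no.
That gives 3 matching atoms.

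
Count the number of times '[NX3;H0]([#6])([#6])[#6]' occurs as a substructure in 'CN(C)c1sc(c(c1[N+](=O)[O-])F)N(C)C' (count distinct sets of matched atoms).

[NX3;H0]([#6])([#6])[#6] is the SMARTS for a tertiary amine: a trivalent nitrogen with no H, bonded to three carbons.
The molecule carries 2 separate instances of a dimethylamino group (-N(CH3)2) meeting every constraint; each maps to a distinct set of atoms, giving 2 matches.

2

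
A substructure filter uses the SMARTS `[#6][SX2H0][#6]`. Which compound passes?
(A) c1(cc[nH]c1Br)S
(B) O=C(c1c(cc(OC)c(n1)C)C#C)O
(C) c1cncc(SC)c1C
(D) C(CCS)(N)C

C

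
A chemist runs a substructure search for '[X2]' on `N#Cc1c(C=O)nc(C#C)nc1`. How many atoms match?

5

The query [X2] means: any atom with exactly two total connections (bonds + H).
Check the 12 heavy atoms by environment: 2× n (aromatic, X2) → match; 4× c (aromatic, X3) → no; 3× C (X2) → match; 1× N (X1) → no; 1× C (X3) → no; 1× O (X1) → no.
Summing the matching environments: 2 + 3 = 5 matching atoms.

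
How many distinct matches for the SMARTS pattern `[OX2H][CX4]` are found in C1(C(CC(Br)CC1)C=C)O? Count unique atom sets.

[OX2H][CX4] is the SMARTS for an aliphatic alcohol: a hydroxyl oxygen bound to an sp3 (X4) carbon.
Exactly one fragment in the molecule meets all constraints, giving 1 match.

1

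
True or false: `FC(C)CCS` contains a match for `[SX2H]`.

True

The pattern [SX2H] describes an aliphatic sulfur with two connections, one being H — a thiol.
The molecule carries a thiol (-SH), whose atoms satisfy every constraint of the query, so the pattern matches.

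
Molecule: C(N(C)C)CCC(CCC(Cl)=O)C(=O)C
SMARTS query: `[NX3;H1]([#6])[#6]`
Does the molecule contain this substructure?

No

The pattern [NX3;H1]([#6])[#6] describes a trivalent nitrogen with one H, bonded to two carbons — a secondary amine.
The closest candidate here is a dimethylamino group (-N(CH3)2), but the nitrogen has H0, not H1. No other fragment satisfies the full query, so there is no match.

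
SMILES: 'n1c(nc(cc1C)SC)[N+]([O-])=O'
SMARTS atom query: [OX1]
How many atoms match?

2

The query [OX1] means: aliphatic oxygen with one total connection — typically a carbonyl =O or an oxide.
Check the 12 heavy atoms by environment: 2× n (aromatic, X2) → no; 4× c (aromatic, X3) → no; 1× S (X2) → no; 2× C (X4) → no; 1× N (charge +1, X3) → no; 1× O (charge -1, X1) → match; 1× O (X1) → match.
Summing the matching environments: 1 + 1 = 2 matching atoms.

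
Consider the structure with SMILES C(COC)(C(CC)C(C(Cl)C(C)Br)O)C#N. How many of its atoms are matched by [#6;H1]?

5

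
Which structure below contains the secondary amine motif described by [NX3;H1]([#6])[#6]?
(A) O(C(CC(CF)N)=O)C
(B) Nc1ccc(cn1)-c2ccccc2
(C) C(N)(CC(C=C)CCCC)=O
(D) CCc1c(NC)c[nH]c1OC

D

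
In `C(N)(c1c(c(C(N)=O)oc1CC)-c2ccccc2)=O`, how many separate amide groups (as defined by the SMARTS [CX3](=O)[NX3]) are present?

[CX3](=O)[NX3] is the SMARTS for an amide: a carbonyl carbon bonded to a trivalent nitrogen.
The molecule carries 2 separate instances of a primary amide (-C(=O)NH2) meeting every constraint; each maps to a distinct set of atoms, giving 2 matches.

2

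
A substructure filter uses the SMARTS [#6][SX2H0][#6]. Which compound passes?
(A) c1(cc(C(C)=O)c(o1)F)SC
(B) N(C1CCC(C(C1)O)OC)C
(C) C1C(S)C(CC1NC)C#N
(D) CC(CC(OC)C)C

[#6][SX2H0][#6] describes an aliphatic sulfur bridging two carbons with no H on the sulfur (a thioether).
(A) contains a methylthio ether (-SCH3), which satisfies every atom and bond constraint.
(B) has a methoxy ether (-OCH3) but the bridging atom is O, not S.
(C) has a thiol (-SH) but the sulfur has H1, not H0 bridging two carbons.
(D) has a methoxy ether (-OCH3) but the bridging atom is O, not S.
So the answer is (A).

A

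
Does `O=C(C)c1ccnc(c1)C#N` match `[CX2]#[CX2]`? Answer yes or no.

No

The pattern [CX2]#[CX2] describes a carbon-carbon triple bond — an alkyne.
The closest candidate here is a nitrile (-C#N), but the triple bond is C#N, not C#C. No other fragment satisfies the full query, so there is no match.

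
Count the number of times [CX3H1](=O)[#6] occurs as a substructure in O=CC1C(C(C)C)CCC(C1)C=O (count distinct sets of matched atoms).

2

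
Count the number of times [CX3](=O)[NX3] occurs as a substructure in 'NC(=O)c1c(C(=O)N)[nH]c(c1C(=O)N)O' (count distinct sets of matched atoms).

[CX3](=O)[NX3] is the SMARTS for an amide: a carbonyl carbon bonded to a trivalent nitrogen.
The molecule carries 3 separate instances of a primary amide (-C(=O)NH2) meeting every constraint; each maps to a distinct set of atoms, giving 3 matches.

3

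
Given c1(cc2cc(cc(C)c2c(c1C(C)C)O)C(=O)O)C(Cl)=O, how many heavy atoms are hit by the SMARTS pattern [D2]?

3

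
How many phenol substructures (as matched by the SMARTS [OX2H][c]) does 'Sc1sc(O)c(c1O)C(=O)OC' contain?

[OX2H][c] is the SMARTS for a phenol: a hydroxyl oxygen attached to an aromatic carbon.
The molecule carries 2 separate instances of a hydroxyl group (-OH) meeting every constraint; each maps to a distinct set of atoms, giving 2 matches.

2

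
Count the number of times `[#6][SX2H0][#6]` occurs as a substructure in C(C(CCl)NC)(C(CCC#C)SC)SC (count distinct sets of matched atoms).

[#6][SX2H0][#6] is the SMARTS for a thioether: an aliphatic sulfur bridging two carbons with no H on the sulfur.
The molecule carries 2 separate instances of a methylthio ether (-SCH3) meeting every constraint; each maps to a distinct set of atoms, giving 2 matches.

2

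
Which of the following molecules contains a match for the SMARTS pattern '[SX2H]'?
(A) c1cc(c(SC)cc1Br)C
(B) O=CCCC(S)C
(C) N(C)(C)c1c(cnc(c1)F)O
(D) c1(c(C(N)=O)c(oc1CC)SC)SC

[SX2H] describes an aliphatic sulfur with two connections, one being H (a thiol).
(A) has a methylthio ether (-SCH3) but the sulfur has H0 (bonded to two carbons), not H1.
(B) contains a thiol (-SH), which satisfies every atom and bond constraint.
(C) has a hydroxyl group (-OH) but it is an -OH, not an -SH.
(D) has a methylthio ether (-SCH3) but the sulfur has H0 (bonded to two carbons), not H1.
So the answer is (B).

B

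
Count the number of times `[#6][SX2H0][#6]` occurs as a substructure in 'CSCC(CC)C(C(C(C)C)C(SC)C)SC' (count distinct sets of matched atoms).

3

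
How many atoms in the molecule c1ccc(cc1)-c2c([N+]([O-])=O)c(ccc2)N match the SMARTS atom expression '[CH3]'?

0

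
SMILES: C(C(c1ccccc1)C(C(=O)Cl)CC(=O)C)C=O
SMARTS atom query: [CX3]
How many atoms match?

3

The query [CX3] means: C with X3: aliphatic carbon with exactly 3 total connections.
Check the 18 heavy atoms by environment: 5× C (X4) → no; 3× C (X3) → match; 3× O (X1) → no; 1× Cl (X1) → no; 6× c (aromatic, X3) → no.
That gives 3 matching atoms.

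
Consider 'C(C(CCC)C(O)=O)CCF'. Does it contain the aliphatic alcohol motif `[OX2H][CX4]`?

No

The pattern [OX2H][CX4] describes a hydroxyl oxygen bound to an sp3 (X4) carbon — an aliphatic alcohol.
The closest candidate here is a carboxylic acid group (-C(=O)OH), but the -OH is on a CX3 carbonyl carbon, not a CX4 carbon. No other fragment satisfies the full query, so there is no match.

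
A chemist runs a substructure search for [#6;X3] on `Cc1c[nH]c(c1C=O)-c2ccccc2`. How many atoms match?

11

The query [#6;X3] means: any carbon (aromatic or not) with three total connections.
Check the 14 heavy atoms by environment: 1× n (aromatic, X3) → no; 10× c (aromatic, X3) → match; 1× C (X4) → no; 1× C (X3) → match; 1× O (X1) → no.
Summing the matching environments: 10 + 1 = 11 matching atoms.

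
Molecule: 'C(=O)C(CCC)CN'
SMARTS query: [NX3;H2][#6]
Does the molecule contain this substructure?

Yes

The pattern [NX3;H2][#6] describes a trivalent nitrogen with two H attached to carbon — a primary amine.
The molecule carries a primary amino group (-NH2), whose atoms satisfy every constraint of the query, so the pattern matches.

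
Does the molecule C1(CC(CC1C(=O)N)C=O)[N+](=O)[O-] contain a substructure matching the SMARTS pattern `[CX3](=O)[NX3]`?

The pattern [CX3](=O)[NX3] describes a carbonyl carbon bonded to a trivalent nitrogen — an amide.
The molecule carries a primary amide (-C(=O)NH2), whose atoms satisfy every constraint of the query, so the pattern matches.

Yes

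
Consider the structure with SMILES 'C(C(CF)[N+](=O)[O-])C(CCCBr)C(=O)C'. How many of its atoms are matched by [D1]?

6

The query [D1] means: atom with exactly one heavy-atom neighbour (degree 1).
Check the 15 heavy atoms by environment: 5× C (D2) → no; 3× C (D3) → no; 1× N (charge +1, D3) → no; 1× O (charge -1, D1) → match; 2× O (D1) → match; 1× F (D1) → match; 1× C (D1) → match; 1× Br (D1) → match.
Summing the matching environments: 1 + 2 + 1 + 1 + 1 = 6 matching atoms.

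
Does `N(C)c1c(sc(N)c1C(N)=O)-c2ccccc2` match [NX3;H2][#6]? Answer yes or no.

The pattern [NX3;H2][#6] describes a trivalent nitrogen with two H attached to carbon — a primary amine.
The molecule carries a primary amino group (-NH2), whose atoms satisfy every constraint of the query, so the pattern matches.

Yes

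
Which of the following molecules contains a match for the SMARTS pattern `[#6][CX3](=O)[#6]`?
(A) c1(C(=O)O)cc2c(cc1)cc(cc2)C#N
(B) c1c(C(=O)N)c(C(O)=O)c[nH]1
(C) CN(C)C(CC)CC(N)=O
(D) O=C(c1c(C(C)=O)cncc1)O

[#6][CX3](=O)[#6] describes a carbonyl carbon (no H) flanked by two carbons (a ketone).
(A) has a carboxylic acid group (-C(=O)OH) but one neighbour of the carbonyl carbon is O, not C.
(B) has a carboxylic acid group (-C(=O)OH) but one neighbour of the carbonyl carbon is O, not C.
(C) has a primary amide (-C(=O)NH2) but one neighbour of the carbonyl carbon is N, not C.
(D) contains an acetyl/ketone group (-C(=O)CH3), which satisfies every atom and bond constraint.
So the answer is (D).

D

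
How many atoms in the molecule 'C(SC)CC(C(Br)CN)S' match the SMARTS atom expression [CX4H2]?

Check the 10 heavy atoms by environment: 3× C (H2, X4) → match; 2× C (H1, X4) → no; 1× S (H1, X2) → no; 1× N (H2, X3) → no; 1× S (H0, X2) → no; 1× C (H3, X4) → no; 1× Br (H0, X1) → no.
That gives 3 matching atoms.

3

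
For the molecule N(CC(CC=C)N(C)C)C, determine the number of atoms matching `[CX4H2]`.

2

The query [CX4H2] means: sp3 carbon (X4) with exactly two hydrogens.
Check the 10 heavy atoms by environment: 2× C (H2, X4) → match; 1× C (H1, X4) → no; 1× N (H0, X3) → no; 3× C (H3, X4) → no; 1× N (H1, X3) → no; 1× C (H1, X3) → no; 1× C (H2, X3) → no.
That gives 2 matching atoms.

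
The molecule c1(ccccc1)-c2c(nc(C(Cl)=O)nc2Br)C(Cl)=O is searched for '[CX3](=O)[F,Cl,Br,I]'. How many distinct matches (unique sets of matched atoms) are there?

[CX3](=O)[F,Cl,Br,I] is the SMARTS for an acyl halide: a carbonyl carbon bonded to a halogen.
The molecule carries 2 separate instances of an acyl chloride (-C(=O)Cl) meeting every constraint; each maps to a distinct set of atoms, giving 2 matches.

2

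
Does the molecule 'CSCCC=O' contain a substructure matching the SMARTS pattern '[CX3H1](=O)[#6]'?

Yes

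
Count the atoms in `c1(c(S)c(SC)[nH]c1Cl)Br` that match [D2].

2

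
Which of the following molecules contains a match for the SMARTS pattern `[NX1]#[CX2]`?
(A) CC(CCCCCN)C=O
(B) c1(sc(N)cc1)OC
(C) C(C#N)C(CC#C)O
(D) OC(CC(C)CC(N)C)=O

[NX1]#[CX2] describes a nitrogen triple-bonded to a two-connected carbon (a nitrile).
(A) has a primary amino group (-NH2) but the nitrogen is NX3 (three connections), not NX1 triple-bonded.
(B) has a primary amino group (-NH2) but the nitrogen is NX3 (three connections), not NX1 triple-bonded.
(C) contains a nitrile (-C#N), which satisfies every atom and bond constraint.
(D) has a primary amino group (-NH2) but the nitrogen is NX3 (three connections), not NX1 triple-bonded.
So the answer is (C).

C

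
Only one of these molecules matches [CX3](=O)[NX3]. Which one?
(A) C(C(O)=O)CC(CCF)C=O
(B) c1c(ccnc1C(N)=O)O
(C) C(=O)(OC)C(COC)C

[CX3](=O)[NX3] describes a carbonyl carbon bonded to a trivalent nitrogen (an amide).
(A) has a carboxylic acid group (-C(=O)OH) but the carbonyl is bonded to O, not to an NX3 nitrogen.
(B) contains a primary amide (-C(=O)NH2), which satisfies every atom and bond constraint.
(C) has a methyl-ester group (-C(=O)OCH3) but the carbonyl is bonded to O, not to an NX3 nitrogen.
So the answer is (B).

B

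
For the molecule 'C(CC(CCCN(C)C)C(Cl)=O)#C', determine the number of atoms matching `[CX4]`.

The query [CX4] means: C with X4: aliphatic carbon with exactly 4 total connections (bonds + H).
Check the 13 heavy atoms by environment: 7× C (X4) → match; 1× N (X3) → no; 2× C (X2) → no; 1× C (X3) → no; 1× O (X1) → no; 1× Cl (X1) → no.
That gives 7 matching atoms.

7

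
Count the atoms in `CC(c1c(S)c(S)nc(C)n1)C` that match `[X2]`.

4

The query [X2] means: any atom with exactly two total connections (bonds + H).
Check the 12 heavy atoms by environment: 2× n (aromatic, X2) → match; 4× c (aromatic, X3) → no; 2× S (X2) → match; 4× C (X4) → no.
Summing the matching environments: 2 + 2 = 4 matching atoms.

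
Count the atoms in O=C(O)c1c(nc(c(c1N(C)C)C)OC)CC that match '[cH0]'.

5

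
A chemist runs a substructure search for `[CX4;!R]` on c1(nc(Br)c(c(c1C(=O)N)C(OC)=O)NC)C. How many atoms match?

3

The query [CX4;!R] means: aliphatic carbon with four total connections, not in a ring.
Check the 17 heavy atoms by environment: 1× n (aromatic, X2, in 6-ring) → no; 5× c (aromatic, X3, in 6-ring) → no; 3× C (X4, acyclic) → match; 1× Br (X1, acyclic) → no; 2× N (X3, acyclic) → no; 2× C (X3, acyclic) → no; 2× O (X1, acyclic) → no; 1× O (X2, acyclic) → no.
That gives 3 matching atoms.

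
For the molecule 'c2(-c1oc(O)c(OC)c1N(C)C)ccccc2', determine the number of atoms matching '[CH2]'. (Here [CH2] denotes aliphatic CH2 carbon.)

The query [CH2] means: aliphatic carbon with exactly two hydrogens.
Check the 17 heavy atoms by environment: 1× o (aromatic, H0) → no; 5× c (aromatic, H0) → no; 1× O (H0) → no; 3× C (H3) → no; 1× N (H0) → no; 5× c (aromatic, H1) → no; 1× O (H1) → no.
No environment satisfies the query, so 0 matching atoms.

0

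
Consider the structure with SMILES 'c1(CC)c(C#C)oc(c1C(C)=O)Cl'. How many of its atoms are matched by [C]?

Check the 13 heavy atoms by environment: 1× o (aromatic) → no; 4× c (aromatic) → no; 6× C → match; 1× O → no; 1× Cl → no.
That gives 6 matching atoms.

6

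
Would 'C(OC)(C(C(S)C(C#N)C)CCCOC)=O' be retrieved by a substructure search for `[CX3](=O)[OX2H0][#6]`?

Yes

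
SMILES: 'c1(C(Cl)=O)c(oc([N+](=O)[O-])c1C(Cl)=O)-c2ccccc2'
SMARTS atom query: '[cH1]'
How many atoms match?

5

The query [cH1] means: aromatic carbon bearing exactly one hydrogen.
Check the 20 heavy atoms by environment: 1× o (aromatic, H0) → no; 5× c (aromatic, H0) → no; 5× c (aromatic, H1) → match; 2× C (H0) → no; 3× O (H0) → no; 2× Cl (H0) → no; 1× N (charge +1, H0) → no; 1× O (charge -1, H0) → no.
That gives 5 matching atoms.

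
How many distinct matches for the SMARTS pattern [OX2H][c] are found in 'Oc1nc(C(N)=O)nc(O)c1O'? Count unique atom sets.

[OX2H][c] is the SMARTS for a phenol: a hydroxyl oxygen attached to an aromatic carbon.
The molecule carries 3 separate instances of a hydroxyl group (-OH) meeting every constraint; each maps to a distinct set of atoms, giving 3 matches.

3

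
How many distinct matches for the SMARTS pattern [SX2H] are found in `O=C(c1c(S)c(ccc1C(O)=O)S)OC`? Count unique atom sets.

[SX2H] is the SMARTS for a thiol: an aliphatic sulfur with two connections, one being H.
The molecule carries 2 separate instances of a thiol (-SH) meeting every constraint; each maps to a distinct set of atoms, giving 2 matches.

2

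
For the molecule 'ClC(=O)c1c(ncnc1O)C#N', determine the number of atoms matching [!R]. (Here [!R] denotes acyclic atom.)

6

The query [!R] means: !R matches any atom not in a ring.
Check the 12 heavy atoms by environment: 2× n (aromatic, in 6-ring) → no; 4× c (aromatic, in 6-ring) → no; 2× C (acyclic) → match; 1× N (acyclic) → match; 2× O (acyclic) → match; 1× Cl (acyclic) → match.
Summing the matching environments: 2 + 1 + 2 + 1 = 6 matching atoms.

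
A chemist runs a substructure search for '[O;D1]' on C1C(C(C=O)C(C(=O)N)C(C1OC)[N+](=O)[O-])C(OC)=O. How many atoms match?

5

The query [O;D1] means: aliphatic oxygen bonded to exactly one heavy atom.
Check the 20 heavy atoms by environment: 7× C (D3) → no; 2× C (D2) → no; 4× O (D1) → match; 1× N (D1) → no; 2× O (D2) → no; 2× C (D1) → no; 1× N (charge +1, D3) → no; 1× O (charge -1, D1) → match.
Summing the matching environments: 4 + 1 = 5 matching atoms.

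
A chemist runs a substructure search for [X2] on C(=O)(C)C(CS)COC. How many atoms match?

The query [X2] means: any atom with exactly two total connections (bonds + H).
Check the 9 heavy atoms by environment: 5× C (X4) → no; 1× C (X3) → no; 1× O (X1) → no; 1× S (X2) → match; 1× O (X2) → match.
Summing the matching environments: 1 + 1 = 2 matching atoms.

2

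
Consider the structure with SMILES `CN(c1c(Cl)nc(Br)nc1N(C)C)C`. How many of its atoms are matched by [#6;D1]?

Check the 14 heavy atoms by environment: 2× n (aromatic, D2) → no; 4× c (aromatic, D3) → no; 1× Cl (D1) → no; 2× N (D3) → no; 4× C (D1) → match; 1× Br (D1) → no.
That gives 4 matching atoms.

4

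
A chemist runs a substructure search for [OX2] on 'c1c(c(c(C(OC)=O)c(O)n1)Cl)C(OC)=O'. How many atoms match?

The query [OX2] means: aliphatic oxygen with two total connections — ether, hydroxyl, or ester single-bond O.
Check the 16 heavy atoms by environment: 1× n (aromatic, X2) → no; 5× c (aromatic, X3) → no; 1× Cl (X1) → no; 2× C (X3) → no; 2× O (X1) → no; 3× O (X2) → match; 2× C (X4) → no.
That gives 3 matching atoms.

3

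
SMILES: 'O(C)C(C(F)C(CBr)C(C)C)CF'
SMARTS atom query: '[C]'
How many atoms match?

9

The query [C] means: uppercase C matches aliphatic (non-aromatic) carbon only.
Check the 13 heavy atoms by environment: 9× C → match; 1× Br → no; 2× F → no; 1× O → no.
That gives 9 matching atoms.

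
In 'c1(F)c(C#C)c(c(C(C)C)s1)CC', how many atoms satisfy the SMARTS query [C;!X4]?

2

The query [C;!X4] means: aliphatic carbon that does not have four total connections.
Check the 13 heavy atoms by environment: 1× s (aromatic, X2) → no; 4× c (aromatic, X3) → no; 2× C (X2) → match; 1× F (X1) → no; 5× C (X4) → no.
That gives 2 matching atoms.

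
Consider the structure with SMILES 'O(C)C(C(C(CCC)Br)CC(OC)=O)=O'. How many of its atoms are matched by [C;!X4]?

The query [C;!X4] means: aliphatic carbon that does not have four total connections.
Check the 15 heavy atoms by environment: 8× C (X4) → no; 1× Br (X1) → no; 2× C (X3) → match; 2× O (X1) → no; 2× O (X2) → no.
That gives 2 matching atoms.

2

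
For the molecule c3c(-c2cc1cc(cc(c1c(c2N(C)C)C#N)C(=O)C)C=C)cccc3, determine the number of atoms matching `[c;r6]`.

16

Check the 26 heavy atoms by environment: 16× c (aromatic, in 6-ring) → match; 7× C (acyclic) → no; 2× N (acyclic) → no; 1× O (acyclic) → no.
That gives 16 matching atoms.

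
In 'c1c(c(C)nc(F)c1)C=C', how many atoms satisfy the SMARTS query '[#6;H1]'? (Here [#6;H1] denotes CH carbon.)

The query [#6;H1] means: any carbon bearing exactly one hydrogen.
Check the 10 heavy atoms by environment: 1× n (aromatic, H0) → no; 3× c (aromatic, H0) → no; 2× c (aromatic, H1) → match; 1× C (H1) → match; 1× C (H2) → no; 1× C (H3) → no; 1× F (H0) → no.
Summing the matching environments: 2 + 1 = 3 matching atoms.

3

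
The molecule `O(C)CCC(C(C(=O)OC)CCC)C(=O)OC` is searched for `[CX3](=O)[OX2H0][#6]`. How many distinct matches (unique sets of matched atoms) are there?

2

[CX3](=O)[OX2H0][#6] is the SMARTS for an ester: a carbonyl carbon bonded to an oxygen that is itself bonded to carbon (no H on that O).
The molecule carries 2 separate instances of a methyl-ester group (-C(=O)OCH3) meeting every constraint; each maps to a distinct set of atoms, giving 2 matches.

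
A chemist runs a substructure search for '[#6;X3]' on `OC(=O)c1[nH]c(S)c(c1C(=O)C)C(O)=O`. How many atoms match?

The query [#6;X3] means: any carbon (aromatic or not) with three total connections.
Check the 15 heavy atoms by environment: 1× n (aromatic, X3) → no; 4× c (aromatic, X3) → match; 3× C (X3) → match; 3× O (X1) → no; 2× O (X2) → no; 1× S (X2) → no; 1× C (X4) → no.
Summing the matching environments: 4 + 3 = 7 matching atoms.

7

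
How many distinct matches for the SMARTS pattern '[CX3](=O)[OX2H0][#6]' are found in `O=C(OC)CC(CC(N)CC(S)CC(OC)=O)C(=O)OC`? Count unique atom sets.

3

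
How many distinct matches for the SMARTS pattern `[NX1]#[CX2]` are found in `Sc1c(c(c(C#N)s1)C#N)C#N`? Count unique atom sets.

3

[NX1]#[CX2] is the SMARTS for a nitrile: a nitrogen triple-bonded to a two-connected carbon.
The molecule carries 3 separate instances of a nitrile (-C#N) meeting every constraint; each maps to a distinct set of atoms, giving 3 matches.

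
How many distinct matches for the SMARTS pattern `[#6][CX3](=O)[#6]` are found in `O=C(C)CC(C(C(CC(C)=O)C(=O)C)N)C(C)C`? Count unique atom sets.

3

[#6][CX3](=O)[#6] is the SMARTS for a ketone: a carbonyl carbon (no H) flanked by two carbons.
The molecule carries 3 separate instances of an acetyl/ketone group (-C(=O)CH3) meeting every constraint; each maps to a distinct set of atoms, giving 3 matches.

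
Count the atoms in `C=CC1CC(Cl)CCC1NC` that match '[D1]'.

The query [D1] means: atom with exactly one heavy-atom neighbour (degree 1).
Check the 11 heavy atoms by environment: 4× C (D2) → no; 3× C (D3) → no; 2× C (D1) → match; 1× Cl (D1) → match; 1× N (D2) → no.
Summing the matching environments: 2 + 1 = 3 matching atoms.

3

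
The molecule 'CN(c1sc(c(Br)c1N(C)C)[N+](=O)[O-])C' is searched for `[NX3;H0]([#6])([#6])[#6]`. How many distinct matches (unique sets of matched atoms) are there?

[NX3;H0]([#6])([#6])[#6] is the SMARTS for a tertiary amine: a trivalent nitrogen with no H, bonded to three carbons.
The molecule carries 2 separate instances of a dimethylamino group (-N(CH3)2) meeting every constraint; each maps to a distinct set of atoms, giving 2 matches.

2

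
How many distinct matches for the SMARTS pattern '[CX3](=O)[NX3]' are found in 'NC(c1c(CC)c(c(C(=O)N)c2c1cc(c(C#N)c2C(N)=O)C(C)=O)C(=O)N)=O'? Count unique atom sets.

4

[CX3](=O)[NX3] is the SMARTS for an amide: a carbonyl carbon bonded to a trivalent nitrogen.
The molecule carries 4 separate instances of a primary amide (-C(=O)NH2) meeting every constraint; each maps to a distinct set of atoms, giving 4 matches.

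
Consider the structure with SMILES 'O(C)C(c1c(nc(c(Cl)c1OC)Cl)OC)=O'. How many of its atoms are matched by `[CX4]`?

3

Check the 16 heavy atoms by environment: 1× n (aromatic, X2) → no; 5× c (aromatic, X3) → no; 1× C (X3) → no; 1× O (X1) → no; 3× O (X2) → no; 3× C (X4) → match; 2× Cl (X1) → no.
That gives 3 matching atoms.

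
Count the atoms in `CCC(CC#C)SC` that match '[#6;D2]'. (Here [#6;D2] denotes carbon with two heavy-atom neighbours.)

3

The query [#6;D2] means: any carbon bonded to exactly two heavy atoms.
Check the 8 heavy atoms by environment: 3× C (D2) → match; 1× C (D3) → no; 3× C (D1) → no; 1× S (D2) → no.
That gives 3 matching atoms.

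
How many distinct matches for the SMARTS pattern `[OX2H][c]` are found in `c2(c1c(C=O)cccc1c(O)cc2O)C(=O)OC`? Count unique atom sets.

2

[OX2H][c] is the SMARTS for a phenol: a hydroxyl oxygen attached to an aromatic carbon.
The molecule carries 2 separate instances of a hydroxyl group (-OH) meeting every constraint; each maps to a distinct set of atoms, giving 2 matches.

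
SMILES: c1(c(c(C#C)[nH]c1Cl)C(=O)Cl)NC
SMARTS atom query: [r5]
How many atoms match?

5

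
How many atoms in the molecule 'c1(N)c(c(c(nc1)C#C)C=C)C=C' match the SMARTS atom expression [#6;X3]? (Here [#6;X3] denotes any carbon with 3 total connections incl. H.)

The query [#6;X3] means: any carbon (aromatic or not) with three total connections.
Check the 13 heavy atoms by environment: 1× n (aromatic, X2) → no; 5× c (aromatic, X3) → match; 2× C (X2) → no; 1× N (X3) → no; 4× C (X3) → match.
Summing the matching environments: 5 + 4 = 9 matching atoms.

9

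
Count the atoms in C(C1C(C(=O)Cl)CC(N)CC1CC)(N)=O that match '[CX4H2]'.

The query [CX4H2] means: sp3 carbon (X4) with exactly two hydrogens.
Check the 15 heavy atoms by environment: 4× C (H1, X4) → no; 3× C (H2, X4) → match; 1× C (H3, X4) → no; 2× C (H0, X3) → no; 2× O (H0, X1) → no; 1× Cl (H0, X1) → no; 2× N (H2, X3) → no.
That gives 3 matching atoms.

3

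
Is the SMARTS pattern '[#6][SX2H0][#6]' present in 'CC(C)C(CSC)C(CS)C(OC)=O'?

The pattern [#6][SX2H0][#6] describes an aliphatic sulfur bridging two carbons with no H on the sulfur — a thioether.
The molecule carries a methylthio ether (-SCH3), whose atoms satisfy every constraint of the query, so the pattern matches.

Yes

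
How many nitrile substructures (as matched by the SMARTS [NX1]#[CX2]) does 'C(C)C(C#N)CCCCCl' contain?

1

[NX1]#[CX2] is the SMARTS for a nitrile: a nitrogen triple-bonded to a two-connected carbon.
Exactly one fragment in the molecule meets all constraints, giving 1 match.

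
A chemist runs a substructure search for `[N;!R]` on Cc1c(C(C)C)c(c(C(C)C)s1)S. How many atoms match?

0

The query [N;!R] means: aliphatic nitrogen not in a ring.
Check the 13 heavy atoms by environment: 1× s (aromatic, in 5-ring) → no; 4× c (aromatic, in 5-ring) → no; 7× C (acyclic) → no; 1× S (acyclic) → no.
No environment satisfies the query, so 0 matching atoms.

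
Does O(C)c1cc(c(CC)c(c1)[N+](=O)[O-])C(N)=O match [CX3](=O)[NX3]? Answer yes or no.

The pattern [CX3](=O)[NX3] describes a carbonyl carbon bonded to a trivalent nitrogen — an amide.
The molecule carries a primary amide (-C(=O)NH2), whose atoms satisfy every constraint of the query, so the pattern matches.

Yes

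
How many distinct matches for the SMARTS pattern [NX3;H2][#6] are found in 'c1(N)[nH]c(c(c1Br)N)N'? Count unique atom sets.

[NX3;H2][#6] is the SMARTS for a primary amine: a trivalent nitrogen with two H attached to carbon.
The molecule carries 3 separate instances of a primary amino group (-NH2) meeting every constraint; each maps to a distinct set of atoms, giving 3 matches.

3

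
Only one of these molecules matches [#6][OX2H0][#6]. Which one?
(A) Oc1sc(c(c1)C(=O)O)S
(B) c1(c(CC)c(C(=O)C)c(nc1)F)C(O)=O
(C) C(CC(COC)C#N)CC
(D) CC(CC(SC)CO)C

C

[#6][OX2H0][#6] describes an aliphatic oxygen bridging two carbons with no H on the oxygen (an ether).
(A) has a hydroxyl group (-OH) but the oxygen has H1, not H0 bridging two carbons.
(B) has a carboxylic acid group (-C(=O)OH) but the -OH oxygen has H1; the =O is OX1, not OX2.
(C) contains a methoxy ether (-OCH3), which satisfies every atom and bond constraint.
(D) has a hydroxyl group (-OH) but the oxygen has H1, not H0 bridging two carbons.
So the answer is (C).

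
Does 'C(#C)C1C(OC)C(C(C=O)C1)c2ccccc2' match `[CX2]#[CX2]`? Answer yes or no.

The pattern [CX2]#[CX2] describes a carbon-carbon triple bond — an alkyne.
The molecule carries an ethynyl group (-C#CH), whose atoms satisfy every constraint of the query, so the pattern matches.

Yes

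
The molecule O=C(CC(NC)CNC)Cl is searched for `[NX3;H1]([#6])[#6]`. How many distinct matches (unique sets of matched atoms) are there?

2

[NX3;H1]([#6])[#6] is the SMARTS for a secondary amine: a trivalent nitrogen with one H, bonded to two carbons.
The molecule carries 2 separate instances of an N-methylamino group (-NHCH3) meeting every constraint; each maps to a distinct set of atoms, giving 2 matches.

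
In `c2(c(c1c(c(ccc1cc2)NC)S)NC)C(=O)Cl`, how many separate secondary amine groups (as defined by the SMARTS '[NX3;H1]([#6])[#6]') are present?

[NX3;H1]([#6])[#6] is the SMARTS for a secondary amine: a trivalent nitrogen with one H, bonded to two carbons.
The molecule carries 2 separate instances of an N-methylamino group (-NHCH3) meeting every constraint; each maps to a distinct set of atoms, giving 2 matches.

2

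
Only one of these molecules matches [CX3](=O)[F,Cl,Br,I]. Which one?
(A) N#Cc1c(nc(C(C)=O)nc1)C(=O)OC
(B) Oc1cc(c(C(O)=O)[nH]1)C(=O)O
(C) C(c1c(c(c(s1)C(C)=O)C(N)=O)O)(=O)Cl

[CX3](=O)[F,Cl,Br,I] describes a carbonyl carbon bonded to a halogen (an acyl halide).
(A) has a methyl-ester group (-C(=O)OCH3) but the carbonyl is bonded to -O-C, not to a halogen.
(B) has a carboxylic acid group (-C(=O)OH) but the carbonyl is bonded to -OH, not to a halogen.
(C) contains an acyl chloride (-C(=O)Cl), which satisfies every atom and bond constraint.
So the answer is (C).

C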